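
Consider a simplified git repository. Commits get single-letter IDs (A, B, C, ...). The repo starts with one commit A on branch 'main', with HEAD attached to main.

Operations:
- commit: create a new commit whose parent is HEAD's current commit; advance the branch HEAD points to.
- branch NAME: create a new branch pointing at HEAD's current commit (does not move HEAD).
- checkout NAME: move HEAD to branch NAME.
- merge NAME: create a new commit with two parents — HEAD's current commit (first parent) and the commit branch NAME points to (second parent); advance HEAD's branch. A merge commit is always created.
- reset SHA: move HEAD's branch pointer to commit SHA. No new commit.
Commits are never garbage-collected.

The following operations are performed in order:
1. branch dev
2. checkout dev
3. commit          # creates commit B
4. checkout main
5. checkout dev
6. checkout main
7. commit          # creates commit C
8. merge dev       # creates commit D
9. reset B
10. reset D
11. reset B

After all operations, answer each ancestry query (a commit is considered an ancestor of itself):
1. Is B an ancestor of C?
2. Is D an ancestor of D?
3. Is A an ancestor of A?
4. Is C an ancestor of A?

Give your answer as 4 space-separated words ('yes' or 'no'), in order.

Answer: no yes yes no

Derivation:
After op 1 (branch): HEAD=main@A [dev=A main=A]
After op 2 (checkout): HEAD=dev@A [dev=A main=A]
After op 3 (commit): HEAD=dev@B [dev=B main=A]
After op 4 (checkout): HEAD=main@A [dev=B main=A]
After op 5 (checkout): HEAD=dev@B [dev=B main=A]
After op 6 (checkout): HEAD=main@A [dev=B main=A]
After op 7 (commit): HEAD=main@C [dev=B main=C]
After op 8 (merge): HEAD=main@D [dev=B main=D]
After op 9 (reset): HEAD=main@B [dev=B main=B]
After op 10 (reset): HEAD=main@D [dev=B main=D]
After op 11 (reset): HEAD=main@B [dev=B main=B]
ancestors(C) = {A,C}; B in? no
ancestors(D) = {A,B,C,D}; D in? yes
ancestors(A) = {A}; A in? yes
ancestors(A) = {A}; C in? no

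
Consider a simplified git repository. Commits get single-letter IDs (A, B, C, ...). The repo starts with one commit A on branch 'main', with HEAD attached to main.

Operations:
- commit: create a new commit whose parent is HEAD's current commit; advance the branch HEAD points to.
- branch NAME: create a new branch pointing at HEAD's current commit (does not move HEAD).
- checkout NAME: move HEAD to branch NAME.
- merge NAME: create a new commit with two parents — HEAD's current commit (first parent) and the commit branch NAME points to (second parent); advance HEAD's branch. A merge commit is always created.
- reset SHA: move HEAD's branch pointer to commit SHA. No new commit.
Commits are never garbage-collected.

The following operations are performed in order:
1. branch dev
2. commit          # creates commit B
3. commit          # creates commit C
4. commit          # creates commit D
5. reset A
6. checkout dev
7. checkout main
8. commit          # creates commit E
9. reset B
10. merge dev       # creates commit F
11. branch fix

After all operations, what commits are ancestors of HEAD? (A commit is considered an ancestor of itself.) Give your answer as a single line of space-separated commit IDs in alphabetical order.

Answer: A B F

Derivation:
After op 1 (branch): HEAD=main@A [dev=A main=A]
After op 2 (commit): HEAD=main@B [dev=A main=B]
After op 3 (commit): HEAD=main@C [dev=A main=C]
After op 4 (commit): HEAD=main@D [dev=A main=D]
After op 5 (reset): HEAD=main@A [dev=A main=A]
After op 6 (checkout): HEAD=dev@A [dev=A main=A]
After op 7 (checkout): HEAD=main@A [dev=A main=A]
After op 8 (commit): HEAD=main@E [dev=A main=E]
After op 9 (reset): HEAD=main@B [dev=A main=B]
After op 10 (merge): HEAD=main@F [dev=A main=F]
After op 11 (branch): HEAD=main@F [dev=A fix=F main=F]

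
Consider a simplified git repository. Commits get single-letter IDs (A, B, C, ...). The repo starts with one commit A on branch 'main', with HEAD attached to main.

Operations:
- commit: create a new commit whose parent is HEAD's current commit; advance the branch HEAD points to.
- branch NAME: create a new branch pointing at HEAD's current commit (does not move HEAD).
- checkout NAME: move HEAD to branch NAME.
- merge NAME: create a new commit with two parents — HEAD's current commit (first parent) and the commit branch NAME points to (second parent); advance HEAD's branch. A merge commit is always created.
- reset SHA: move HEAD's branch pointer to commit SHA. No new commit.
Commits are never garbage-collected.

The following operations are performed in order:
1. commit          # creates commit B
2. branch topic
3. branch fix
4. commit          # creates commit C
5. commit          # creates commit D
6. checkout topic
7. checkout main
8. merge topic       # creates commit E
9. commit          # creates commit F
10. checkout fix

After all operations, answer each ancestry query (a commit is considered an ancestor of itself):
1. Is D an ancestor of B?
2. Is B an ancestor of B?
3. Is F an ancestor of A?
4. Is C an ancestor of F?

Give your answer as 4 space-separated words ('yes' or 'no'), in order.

After op 1 (commit): HEAD=main@B [main=B]
After op 2 (branch): HEAD=main@B [main=B topic=B]
After op 3 (branch): HEAD=main@B [fix=B main=B topic=B]
After op 4 (commit): HEAD=main@C [fix=B main=C topic=B]
After op 5 (commit): HEAD=main@D [fix=B main=D topic=B]
After op 6 (checkout): HEAD=topic@B [fix=B main=D topic=B]
After op 7 (checkout): HEAD=main@D [fix=B main=D topic=B]
After op 8 (merge): HEAD=main@E [fix=B main=E topic=B]
After op 9 (commit): HEAD=main@F [fix=B main=F topic=B]
After op 10 (checkout): HEAD=fix@B [fix=B main=F topic=B]
ancestors(B) = {A,B}; D in? no
ancestors(B) = {A,B}; B in? yes
ancestors(A) = {A}; F in? no
ancestors(F) = {A,B,C,D,E,F}; C in? yes

Answer: no yes no yes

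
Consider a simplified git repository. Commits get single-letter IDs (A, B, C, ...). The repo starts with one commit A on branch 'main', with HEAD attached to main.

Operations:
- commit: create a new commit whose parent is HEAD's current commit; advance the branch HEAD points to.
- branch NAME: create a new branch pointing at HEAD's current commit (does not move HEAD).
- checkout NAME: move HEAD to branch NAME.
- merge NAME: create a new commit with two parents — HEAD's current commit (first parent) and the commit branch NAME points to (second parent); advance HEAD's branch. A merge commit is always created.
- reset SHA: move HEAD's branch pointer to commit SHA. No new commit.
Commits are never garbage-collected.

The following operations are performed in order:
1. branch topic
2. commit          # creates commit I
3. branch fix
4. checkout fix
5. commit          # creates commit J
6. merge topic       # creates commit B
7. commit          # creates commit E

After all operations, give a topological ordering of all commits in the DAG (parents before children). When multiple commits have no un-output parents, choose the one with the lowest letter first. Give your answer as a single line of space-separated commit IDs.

Answer: A I J B E

Derivation:
After op 1 (branch): HEAD=main@A [main=A topic=A]
After op 2 (commit): HEAD=main@I [main=I topic=A]
After op 3 (branch): HEAD=main@I [fix=I main=I topic=A]
After op 4 (checkout): HEAD=fix@I [fix=I main=I topic=A]
After op 5 (commit): HEAD=fix@J [fix=J main=I topic=A]
After op 6 (merge): HEAD=fix@B [fix=B main=I topic=A]
After op 7 (commit): HEAD=fix@E [fix=E main=I topic=A]
commit A: parents=[]
commit B: parents=['J', 'A']
commit E: parents=['B']
commit I: parents=['A']
commit J: parents=['I']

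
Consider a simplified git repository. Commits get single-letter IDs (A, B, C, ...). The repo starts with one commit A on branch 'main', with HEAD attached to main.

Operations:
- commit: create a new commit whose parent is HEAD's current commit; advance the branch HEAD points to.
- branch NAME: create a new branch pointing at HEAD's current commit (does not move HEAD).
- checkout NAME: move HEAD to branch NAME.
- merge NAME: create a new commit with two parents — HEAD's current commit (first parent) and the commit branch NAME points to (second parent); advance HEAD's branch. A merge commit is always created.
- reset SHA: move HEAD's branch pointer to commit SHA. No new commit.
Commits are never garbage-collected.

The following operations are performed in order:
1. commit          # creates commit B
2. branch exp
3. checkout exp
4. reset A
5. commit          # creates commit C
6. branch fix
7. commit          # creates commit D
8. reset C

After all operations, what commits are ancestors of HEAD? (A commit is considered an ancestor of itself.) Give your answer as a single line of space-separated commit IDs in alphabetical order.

Answer: A C

Derivation:
After op 1 (commit): HEAD=main@B [main=B]
After op 2 (branch): HEAD=main@B [exp=B main=B]
After op 3 (checkout): HEAD=exp@B [exp=B main=B]
After op 4 (reset): HEAD=exp@A [exp=A main=B]
After op 5 (commit): HEAD=exp@C [exp=C main=B]
After op 6 (branch): HEAD=exp@C [exp=C fix=C main=B]
After op 7 (commit): HEAD=exp@D [exp=D fix=C main=B]
After op 8 (reset): HEAD=exp@C [exp=C fix=C main=B]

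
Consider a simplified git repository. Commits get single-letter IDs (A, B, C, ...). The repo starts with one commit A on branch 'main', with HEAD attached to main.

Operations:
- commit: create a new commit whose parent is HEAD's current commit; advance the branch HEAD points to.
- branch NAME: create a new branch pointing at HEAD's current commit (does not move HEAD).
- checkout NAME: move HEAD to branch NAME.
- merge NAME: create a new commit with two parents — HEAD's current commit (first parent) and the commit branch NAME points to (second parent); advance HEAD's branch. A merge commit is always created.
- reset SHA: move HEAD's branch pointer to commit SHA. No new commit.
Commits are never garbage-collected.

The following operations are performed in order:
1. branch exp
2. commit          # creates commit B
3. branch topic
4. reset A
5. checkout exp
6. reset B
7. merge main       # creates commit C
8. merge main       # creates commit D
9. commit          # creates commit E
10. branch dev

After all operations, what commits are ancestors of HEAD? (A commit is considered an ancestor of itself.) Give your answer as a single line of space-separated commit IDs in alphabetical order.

After op 1 (branch): HEAD=main@A [exp=A main=A]
After op 2 (commit): HEAD=main@B [exp=A main=B]
After op 3 (branch): HEAD=main@B [exp=A main=B topic=B]
After op 4 (reset): HEAD=main@A [exp=A main=A topic=B]
After op 5 (checkout): HEAD=exp@A [exp=A main=A topic=B]
After op 6 (reset): HEAD=exp@B [exp=B main=A topic=B]
After op 7 (merge): HEAD=exp@C [exp=C main=A topic=B]
After op 8 (merge): HEAD=exp@D [exp=D main=A topic=B]
After op 9 (commit): HEAD=exp@E [exp=E main=A topic=B]
After op 10 (branch): HEAD=exp@E [dev=E exp=E main=A topic=B]

Answer: A B C D E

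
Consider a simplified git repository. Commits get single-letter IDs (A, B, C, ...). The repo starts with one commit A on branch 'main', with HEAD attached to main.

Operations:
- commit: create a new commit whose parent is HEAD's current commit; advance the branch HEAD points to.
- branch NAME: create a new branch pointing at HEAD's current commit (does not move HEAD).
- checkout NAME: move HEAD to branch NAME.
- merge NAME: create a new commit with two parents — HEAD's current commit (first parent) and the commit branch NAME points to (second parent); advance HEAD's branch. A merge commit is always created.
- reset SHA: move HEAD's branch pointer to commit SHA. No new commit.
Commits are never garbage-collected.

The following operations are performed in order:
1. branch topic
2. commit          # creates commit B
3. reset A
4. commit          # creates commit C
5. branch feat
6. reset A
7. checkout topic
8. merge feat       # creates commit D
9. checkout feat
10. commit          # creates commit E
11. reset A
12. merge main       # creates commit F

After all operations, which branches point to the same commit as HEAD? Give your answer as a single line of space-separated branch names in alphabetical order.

After op 1 (branch): HEAD=main@A [main=A topic=A]
After op 2 (commit): HEAD=main@B [main=B topic=A]
After op 3 (reset): HEAD=main@A [main=A topic=A]
After op 4 (commit): HEAD=main@C [main=C topic=A]
After op 5 (branch): HEAD=main@C [feat=C main=C topic=A]
After op 6 (reset): HEAD=main@A [feat=C main=A topic=A]
After op 7 (checkout): HEAD=topic@A [feat=C main=A topic=A]
After op 8 (merge): HEAD=topic@D [feat=C main=A topic=D]
After op 9 (checkout): HEAD=feat@C [feat=C main=A topic=D]
After op 10 (commit): HEAD=feat@E [feat=E main=A topic=D]
After op 11 (reset): HEAD=feat@A [feat=A main=A topic=D]
After op 12 (merge): HEAD=feat@F [feat=F main=A topic=D]

Answer: feat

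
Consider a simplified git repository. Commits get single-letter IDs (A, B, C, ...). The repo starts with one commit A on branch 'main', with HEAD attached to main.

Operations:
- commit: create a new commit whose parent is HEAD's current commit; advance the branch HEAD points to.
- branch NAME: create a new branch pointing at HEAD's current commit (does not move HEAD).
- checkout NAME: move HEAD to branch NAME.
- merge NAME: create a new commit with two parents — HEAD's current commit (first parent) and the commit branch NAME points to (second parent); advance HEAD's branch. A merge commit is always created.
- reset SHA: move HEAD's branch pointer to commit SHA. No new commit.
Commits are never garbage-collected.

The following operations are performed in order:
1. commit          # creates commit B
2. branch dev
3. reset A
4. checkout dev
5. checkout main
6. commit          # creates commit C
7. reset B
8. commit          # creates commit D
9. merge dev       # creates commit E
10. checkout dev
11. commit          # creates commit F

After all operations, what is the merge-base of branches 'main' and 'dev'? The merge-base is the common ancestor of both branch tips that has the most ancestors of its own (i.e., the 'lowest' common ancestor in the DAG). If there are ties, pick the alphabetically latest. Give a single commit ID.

After op 1 (commit): HEAD=main@B [main=B]
After op 2 (branch): HEAD=main@B [dev=B main=B]
After op 3 (reset): HEAD=main@A [dev=B main=A]
After op 4 (checkout): HEAD=dev@B [dev=B main=A]
After op 5 (checkout): HEAD=main@A [dev=B main=A]
After op 6 (commit): HEAD=main@C [dev=B main=C]
After op 7 (reset): HEAD=main@B [dev=B main=B]
After op 8 (commit): HEAD=main@D [dev=B main=D]
After op 9 (merge): HEAD=main@E [dev=B main=E]
After op 10 (checkout): HEAD=dev@B [dev=B main=E]
After op 11 (commit): HEAD=dev@F [dev=F main=E]
ancestors(main=E): ['A', 'B', 'D', 'E']
ancestors(dev=F): ['A', 'B', 'F']
common: ['A', 'B']

Answer: B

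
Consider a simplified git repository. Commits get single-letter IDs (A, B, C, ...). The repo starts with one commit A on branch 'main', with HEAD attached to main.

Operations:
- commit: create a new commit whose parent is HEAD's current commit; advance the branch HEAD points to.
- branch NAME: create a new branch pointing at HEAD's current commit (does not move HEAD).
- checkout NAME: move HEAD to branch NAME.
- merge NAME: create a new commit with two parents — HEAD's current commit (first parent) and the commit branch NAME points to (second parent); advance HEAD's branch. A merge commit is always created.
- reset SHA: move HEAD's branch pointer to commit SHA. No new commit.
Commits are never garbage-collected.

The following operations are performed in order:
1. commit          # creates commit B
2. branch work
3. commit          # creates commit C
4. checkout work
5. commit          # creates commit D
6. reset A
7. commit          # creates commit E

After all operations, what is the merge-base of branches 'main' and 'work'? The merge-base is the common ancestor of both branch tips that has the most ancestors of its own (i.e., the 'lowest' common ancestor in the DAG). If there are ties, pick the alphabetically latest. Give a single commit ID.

Answer: A

Derivation:
After op 1 (commit): HEAD=main@B [main=B]
After op 2 (branch): HEAD=main@B [main=B work=B]
After op 3 (commit): HEAD=main@C [main=C work=B]
After op 4 (checkout): HEAD=work@B [main=C work=B]
After op 5 (commit): HEAD=work@D [main=C work=D]
After op 6 (reset): HEAD=work@A [main=C work=A]
After op 7 (commit): HEAD=work@E [main=C work=E]
ancestors(main=C): ['A', 'B', 'C']
ancestors(work=E): ['A', 'E']
common: ['A']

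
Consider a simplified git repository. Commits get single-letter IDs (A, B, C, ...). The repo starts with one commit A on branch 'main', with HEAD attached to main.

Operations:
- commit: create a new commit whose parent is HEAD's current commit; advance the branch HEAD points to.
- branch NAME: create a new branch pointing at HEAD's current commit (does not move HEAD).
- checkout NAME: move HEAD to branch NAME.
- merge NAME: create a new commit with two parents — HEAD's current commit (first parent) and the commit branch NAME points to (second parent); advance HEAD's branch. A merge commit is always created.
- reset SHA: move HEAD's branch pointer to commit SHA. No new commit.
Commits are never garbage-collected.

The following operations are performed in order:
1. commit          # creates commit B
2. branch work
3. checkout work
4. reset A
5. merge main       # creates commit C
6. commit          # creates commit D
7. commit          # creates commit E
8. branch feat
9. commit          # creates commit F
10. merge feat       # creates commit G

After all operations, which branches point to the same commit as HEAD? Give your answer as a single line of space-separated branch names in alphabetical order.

After op 1 (commit): HEAD=main@B [main=B]
After op 2 (branch): HEAD=main@B [main=B work=B]
After op 3 (checkout): HEAD=work@B [main=B work=B]
After op 4 (reset): HEAD=work@A [main=B work=A]
After op 5 (merge): HEAD=work@C [main=B work=C]
After op 6 (commit): HEAD=work@D [main=B work=D]
After op 7 (commit): HEAD=work@E [main=B work=E]
After op 8 (branch): HEAD=work@E [feat=E main=B work=E]
After op 9 (commit): HEAD=work@F [feat=E main=B work=F]
After op 10 (merge): HEAD=work@G [feat=E main=B work=G]

Answer: work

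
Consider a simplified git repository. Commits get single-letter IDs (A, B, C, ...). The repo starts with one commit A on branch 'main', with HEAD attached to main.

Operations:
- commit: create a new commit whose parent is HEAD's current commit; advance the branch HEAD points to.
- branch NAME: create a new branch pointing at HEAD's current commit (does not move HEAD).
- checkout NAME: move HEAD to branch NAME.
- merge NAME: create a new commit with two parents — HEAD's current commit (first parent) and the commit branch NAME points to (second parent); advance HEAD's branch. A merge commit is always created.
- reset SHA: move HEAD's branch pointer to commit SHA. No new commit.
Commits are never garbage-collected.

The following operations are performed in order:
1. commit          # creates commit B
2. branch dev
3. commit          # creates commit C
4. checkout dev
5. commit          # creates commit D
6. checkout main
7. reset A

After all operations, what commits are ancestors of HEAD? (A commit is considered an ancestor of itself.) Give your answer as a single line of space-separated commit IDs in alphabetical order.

After op 1 (commit): HEAD=main@B [main=B]
After op 2 (branch): HEAD=main@B [dev=B main=B]
After op 3 (commit): HEAD=main@C [dev=B main=C]
After op 4 (checkout): HEAD=dev@B [dev=B main=C]
After op 5 (commit): HEAD=dev@D [dev=D main=C]
After op 6 (checkout): HEAD=main@C [dev=D main=C]
After op 7 (reset): HEAD=main@A [dev=D main=A]

Answer: A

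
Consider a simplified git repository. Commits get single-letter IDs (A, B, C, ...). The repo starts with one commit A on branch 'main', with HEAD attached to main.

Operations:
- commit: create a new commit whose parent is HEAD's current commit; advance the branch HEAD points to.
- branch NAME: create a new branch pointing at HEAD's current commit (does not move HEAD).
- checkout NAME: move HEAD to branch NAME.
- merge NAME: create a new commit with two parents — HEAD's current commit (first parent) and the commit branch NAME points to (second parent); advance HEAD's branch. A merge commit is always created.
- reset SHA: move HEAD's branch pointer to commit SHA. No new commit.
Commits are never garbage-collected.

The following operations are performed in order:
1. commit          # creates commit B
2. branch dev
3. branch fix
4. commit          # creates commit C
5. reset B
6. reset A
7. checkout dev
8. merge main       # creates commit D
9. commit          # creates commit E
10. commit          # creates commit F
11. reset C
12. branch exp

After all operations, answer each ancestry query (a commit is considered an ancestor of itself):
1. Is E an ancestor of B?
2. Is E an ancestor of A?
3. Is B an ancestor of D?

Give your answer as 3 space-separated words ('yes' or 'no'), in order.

Answer: no no yes

Derivation:
After op 1 (commit): HEAD=main@B [main=B]
After op 2 (branch): HEAD=main@B [dev=B main=B]
After op 3 (branch): HEAD=main@B [dev=B fix=B main=B]
After op 4 (commit): HEAD=main@C [dev=B fix=B main=C]
After op 5 (reset): HEAD=main@B [dev=B fix=B main=B]
After op 6 (reset): HEAD=main@A [dev=B fix=B main=A]
After op 7 (checkout): HEAD=dev@B [dev=B fix=B main=A]
After op 8 (merge): HEAD=dev@D [dev=D fix=B main=A]
After op 9 (commit): HEAD=dev@E [dev=E fix=B main=A]
After op 10 (commit): HEAD=dev@F [dev=F fix=B main=A]
After op 11 (reset): HEAD=dev@C [dev=C fix=B main=A]
After op 12 (branch): HEAD=dev@C [dev=C exp=C fix=B main=A]
ancestors(B) = {A,B}; E in? no
ancestors(A) = {A}; E in? no
ancestors(D) = {A,B,D}; B in? yes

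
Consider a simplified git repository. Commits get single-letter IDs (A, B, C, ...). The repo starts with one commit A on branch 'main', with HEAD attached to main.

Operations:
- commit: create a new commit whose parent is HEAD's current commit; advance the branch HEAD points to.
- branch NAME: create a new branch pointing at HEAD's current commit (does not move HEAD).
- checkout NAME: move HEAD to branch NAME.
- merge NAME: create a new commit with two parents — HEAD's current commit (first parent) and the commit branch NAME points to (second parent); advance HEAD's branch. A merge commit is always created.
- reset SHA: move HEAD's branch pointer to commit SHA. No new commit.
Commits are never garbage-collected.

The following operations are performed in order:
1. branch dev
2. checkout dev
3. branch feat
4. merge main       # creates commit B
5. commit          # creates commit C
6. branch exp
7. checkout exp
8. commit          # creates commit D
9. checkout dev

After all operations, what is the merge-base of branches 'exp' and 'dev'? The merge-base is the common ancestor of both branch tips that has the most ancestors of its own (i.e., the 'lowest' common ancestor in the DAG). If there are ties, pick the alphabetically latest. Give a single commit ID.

Answer: C

Derivation:
After op 1 (branch): HEAD=main@A [dev=A main=A]
After op 2 (checkout): HEAD=dev@A [dev=A main=A]
After op 3 (branch): HEAD=dev@A [dev=A feat=A main=A]
After op 4 (merge): HEAD=dev@B [dev=B feat=A main=A]
After op 5 (commit): HEAD=dev@C [dev=C feat=A main=A]
After op 6 (branch): HEAD=dev@C [dev=C exp=C feat=A main=A]
After op 7 (checkout): HEAD=exp@C [dev=C exp=C feat=A main=A]
After op 8 (commit): HEAD=exp@D [dev=C exp=D feat=A main=A]
After op 9 (checkout): HEAD=dev@C [dev=C exp=D feat=A main=A]
ancestors(exp=D): ['A', 'B', 'C', 'D']
ancestors(dev=C): ['A', 'B', 'C']
common: ['A', 'B', 'C']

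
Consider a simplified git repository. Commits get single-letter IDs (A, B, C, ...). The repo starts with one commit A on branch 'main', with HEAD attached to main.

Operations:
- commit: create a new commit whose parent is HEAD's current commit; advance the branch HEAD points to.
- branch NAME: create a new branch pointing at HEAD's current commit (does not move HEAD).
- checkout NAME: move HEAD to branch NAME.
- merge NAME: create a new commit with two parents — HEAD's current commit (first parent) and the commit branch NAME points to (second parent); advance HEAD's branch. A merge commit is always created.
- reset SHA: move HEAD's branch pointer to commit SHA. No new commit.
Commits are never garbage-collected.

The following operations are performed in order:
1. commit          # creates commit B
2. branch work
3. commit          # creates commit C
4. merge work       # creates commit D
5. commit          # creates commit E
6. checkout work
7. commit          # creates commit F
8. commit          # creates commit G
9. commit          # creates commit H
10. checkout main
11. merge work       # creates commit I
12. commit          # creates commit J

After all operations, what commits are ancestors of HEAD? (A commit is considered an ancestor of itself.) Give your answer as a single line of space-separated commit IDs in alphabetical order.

Answer: A B C D E F G H I J

Derivation:
After op 1 (commit): HEAD=main@B [main=B]
After op 2 (branch): HEAD=main@B [main=B work=B]
After op 3 (commit): HEAD=main@C [main=C work=B]
After op 4 (merge): HEAD=main@D [main=D work=B]
After op 5 (commit): HEAD=main@E [main=E work=B]
After op 6 (checkout): HEAD=work@B [main=E work=B]
After op 7 (commit): HEAD=work@F [main=E work=F]
After op 8 (commit): HEAD=work@G [main=E work=G]
After op 9 (commit): HEAD=work@H [main=E work=H]
After op 10 (checkout): HEAD=main@E [main=E work=H]
After op 11 (merge): HEAD=main@I [main=I work=H]
After op 12 (commit): HEAD=main@J [main=J work=H]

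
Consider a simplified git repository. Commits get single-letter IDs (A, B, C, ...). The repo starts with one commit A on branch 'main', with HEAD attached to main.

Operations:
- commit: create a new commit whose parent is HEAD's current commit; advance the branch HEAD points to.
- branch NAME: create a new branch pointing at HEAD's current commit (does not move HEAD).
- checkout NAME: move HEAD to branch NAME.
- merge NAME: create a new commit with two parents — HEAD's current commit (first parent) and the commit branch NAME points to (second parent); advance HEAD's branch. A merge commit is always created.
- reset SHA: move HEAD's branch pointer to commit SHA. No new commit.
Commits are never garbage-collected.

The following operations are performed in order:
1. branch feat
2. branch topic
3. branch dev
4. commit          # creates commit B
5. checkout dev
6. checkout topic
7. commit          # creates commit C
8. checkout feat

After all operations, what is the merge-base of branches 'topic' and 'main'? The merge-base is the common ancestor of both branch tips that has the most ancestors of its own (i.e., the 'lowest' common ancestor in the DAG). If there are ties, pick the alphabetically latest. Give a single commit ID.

After op 1 (branch): HEAD=main@A [feat=A main=A]
After op 2 (branch): HEAD=main@A [feat=A main=A topic=A]
After op 3 (branch): HEAD=main@A [dev=A feat=A main=A topic=A]
After op 4 (commit): HEAD=main@B [dev=A feat=A main=B topic=A]
After op 5 (checkout): HEAD=dev@A [dev=A feat=A main=B topic=A]
After op 6 (checkout): HEAD=topic@A [dev=A feat=A main=B topic=A]
After op 7 (commit): HEAD=topic@C [dev=A feat=A main=B topic=C]
After op 8 (checkout): HEAD=feat@A [dev=A feat=A main=B topic=C]
ancestors(topic=C): ['A', 'C']
ancestors(main=B): ['A', 'B']
common: ['A']

Answer: A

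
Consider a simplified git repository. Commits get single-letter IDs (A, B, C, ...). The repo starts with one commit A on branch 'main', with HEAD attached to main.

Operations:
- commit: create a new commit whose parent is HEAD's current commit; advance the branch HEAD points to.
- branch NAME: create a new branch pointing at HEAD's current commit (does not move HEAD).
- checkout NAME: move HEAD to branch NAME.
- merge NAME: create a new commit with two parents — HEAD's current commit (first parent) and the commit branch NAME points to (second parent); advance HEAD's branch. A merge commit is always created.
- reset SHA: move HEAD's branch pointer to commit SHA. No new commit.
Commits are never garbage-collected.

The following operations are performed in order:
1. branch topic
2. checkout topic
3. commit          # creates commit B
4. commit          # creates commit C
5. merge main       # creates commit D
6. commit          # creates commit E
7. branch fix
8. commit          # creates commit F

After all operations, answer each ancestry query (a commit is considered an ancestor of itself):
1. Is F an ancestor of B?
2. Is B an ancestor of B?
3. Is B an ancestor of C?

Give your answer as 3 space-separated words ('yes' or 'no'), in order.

Answer: no yes yes

Derivation:
After op 1 (branch): HEAD=main@A [main=A topic=A]
After op 2 (checkout): HEAD=topic@A [main=A topic=A]
After op 3 (commit): HEAD=topic@B [main=A topic=B]
After op 4 (commit): HEAD=topic@C [main=A topic=C]
After op 5 (merge): HEAD=topic@D [main=A topic=D]
After op 6 (commit): HEAD=topic@E [main=A topic=E]
After op 7 (branch): HEAD=topic@E [fix=E main=A topic=E]
After op 8 (commit): HEAD=topic@F [fix=E main=A topic=F]
ancestors(B) = {A,B}; F in? no
ancestors(B) = {A,B}; B in? yes
ancestors(C) = {A,B,C}; B in? yes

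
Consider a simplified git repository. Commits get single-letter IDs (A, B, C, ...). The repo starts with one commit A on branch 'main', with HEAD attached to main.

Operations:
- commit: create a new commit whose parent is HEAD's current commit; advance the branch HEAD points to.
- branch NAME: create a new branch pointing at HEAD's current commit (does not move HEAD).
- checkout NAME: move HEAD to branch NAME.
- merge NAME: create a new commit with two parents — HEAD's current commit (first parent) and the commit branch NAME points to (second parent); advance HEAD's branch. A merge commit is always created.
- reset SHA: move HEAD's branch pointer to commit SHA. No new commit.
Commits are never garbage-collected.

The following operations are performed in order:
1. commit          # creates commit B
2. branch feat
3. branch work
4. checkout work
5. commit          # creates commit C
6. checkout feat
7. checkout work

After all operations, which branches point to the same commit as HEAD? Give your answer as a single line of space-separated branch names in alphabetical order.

After op 1 (commit): HEAD=main@B [main=B]
After op 2 (branch): HEAD=main@B [feat=B main=B]
After op 3 (branch): HEAD=main@B [feat=B main=B work=B]
After op 4 (checkout): HEAD=work@B [feat=B main=B work=B]
After op 5 (commit): HEAD=work@C [feat=B main=B work=C]
After op 6 (checkout): HEAD=feat@B [feat=B main=B work=C]
After op 7 (checkout): HEAD=work@C [feat=B main=B work=C]

Answer: work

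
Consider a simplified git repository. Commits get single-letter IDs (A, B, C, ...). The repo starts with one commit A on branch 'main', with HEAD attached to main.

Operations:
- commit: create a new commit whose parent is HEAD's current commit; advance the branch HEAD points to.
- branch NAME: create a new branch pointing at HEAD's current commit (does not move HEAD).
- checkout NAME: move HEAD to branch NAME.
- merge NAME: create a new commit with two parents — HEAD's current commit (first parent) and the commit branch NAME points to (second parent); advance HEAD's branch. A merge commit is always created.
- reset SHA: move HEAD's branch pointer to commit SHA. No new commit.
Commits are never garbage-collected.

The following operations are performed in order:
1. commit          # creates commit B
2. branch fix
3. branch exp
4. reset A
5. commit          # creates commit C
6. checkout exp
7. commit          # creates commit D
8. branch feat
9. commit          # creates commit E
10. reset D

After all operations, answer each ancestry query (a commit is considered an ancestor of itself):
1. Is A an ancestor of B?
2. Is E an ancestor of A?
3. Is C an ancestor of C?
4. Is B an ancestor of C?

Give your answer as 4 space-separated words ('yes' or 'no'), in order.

After op 1 (commit): HEAD=main@B [main=B]
After op 2 (branch): HEAD=main@B [fix=B main=B]
After op 3 (branch): HEAD=main@B [exp=B fix=B main=B]
After op 4 (reset): HEAD=main@A [exp=B fix=B main=A]
After op 5 (commit): HEAD=main@C [exp=B fix=B main=C]
After op 6 (checkout): HEAD=exp@B [exp=B fix=B main=C]
After op 7 (commit): HEAD=exp@D [exp=D fix=B main=C]
After op 8 (branch): HEAD=exp@D [exp=D feat=D fix=B main=C]
After op 9 (commit): HEAD=exp@E [exp=E feat=D fix=B main=C]
After op 10 (reset): HEAD=exp@D [exp=D feat=D fix=B main=C]
ancestors(B) = {A,B}; A in? yes
ancestors(A) = {A}; E in? no
ancestors(C) = {A,C}; C in? yes
ancestors(C) = {A,C}; B in? no

Answer: yes no yes no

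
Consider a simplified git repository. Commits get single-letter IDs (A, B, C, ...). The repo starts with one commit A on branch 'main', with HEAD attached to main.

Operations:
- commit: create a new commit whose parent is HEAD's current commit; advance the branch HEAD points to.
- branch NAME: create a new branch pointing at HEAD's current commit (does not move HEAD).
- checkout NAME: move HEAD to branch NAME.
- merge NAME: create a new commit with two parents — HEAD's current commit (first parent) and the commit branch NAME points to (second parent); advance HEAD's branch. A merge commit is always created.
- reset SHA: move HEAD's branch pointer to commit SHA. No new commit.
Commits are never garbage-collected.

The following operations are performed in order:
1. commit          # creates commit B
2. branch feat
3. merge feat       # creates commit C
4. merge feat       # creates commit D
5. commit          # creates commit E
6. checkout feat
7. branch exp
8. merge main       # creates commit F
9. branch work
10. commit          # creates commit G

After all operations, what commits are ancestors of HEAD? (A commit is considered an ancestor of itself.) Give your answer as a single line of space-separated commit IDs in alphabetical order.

Answer: A B C D E F G

Derivation:
After op 1 (commit): HEAD=main@B [main=B]
After op 2 (branch): HEAD=main@B [feat=B main=B]
After op 3 (merge): HEAD=main@C [feat=B main=C]
After op 4 (merge): HEAD=main@D [feat=B main=D]
After op 5 (commit): HEAD=main@E [feat=B main=E]
After op 6 (checkout): HEAD=feat@B [feat=B main=E]
After op 7 (branch): HEAD=feat@B [exp=B feat=B main=E]
After op 8 (merge): HEAD=feat@F [exp=B feat=F main=E]
After op 9 (branch): HEAD=feat@F [exp=B feat=F main=E work=F]
After op 10 (commit): HEAD=feat@G [exp=B feat=G main=E work=F]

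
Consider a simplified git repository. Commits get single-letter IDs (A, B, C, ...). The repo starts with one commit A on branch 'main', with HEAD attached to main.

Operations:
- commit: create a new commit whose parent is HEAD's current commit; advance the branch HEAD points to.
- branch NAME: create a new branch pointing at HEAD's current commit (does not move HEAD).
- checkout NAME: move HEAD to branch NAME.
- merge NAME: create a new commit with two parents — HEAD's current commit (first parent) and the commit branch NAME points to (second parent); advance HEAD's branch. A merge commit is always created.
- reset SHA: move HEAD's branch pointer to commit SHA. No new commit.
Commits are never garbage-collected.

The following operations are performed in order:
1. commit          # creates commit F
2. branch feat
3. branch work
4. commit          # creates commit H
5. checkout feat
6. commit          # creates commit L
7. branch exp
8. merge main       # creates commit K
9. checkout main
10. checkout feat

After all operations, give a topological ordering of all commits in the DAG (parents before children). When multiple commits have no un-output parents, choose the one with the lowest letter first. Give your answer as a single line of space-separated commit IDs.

After op 1 (commit): HEAD=main@F [main=F]
After op 2 (branch): HEAD=main@F [feat=F main=F]
After op 3 (branch): HEAD=main@F [feat=F main=F work=F]
After op 4 (commit): HEAD=main@H [feat=F main=H work=F]
After op 5 (checkout): HEAD=feat@F [feat=F main=H work=F]
After op 6 (commit): HEAD=feat@L [feat=L main=H work=F]
After op 7 (branch): HEAD=feat@L [exp=L feat=L main=H work=F]
After op 8 (merge): HEAD=feat@K [exp=L feat=K main=H work=F]
After op 9 (checkout): HEAD=main@H [exp=L feat=K main=H work=F]
After op 10 (checkout): HEAD=feat@K [exp=L feat=K main=H work=F]
commit A: parents=[]
commit F: parents=['A']
commit H: parents=['F']
commit K: parents=['L', 'H']
commit L: parents=['F']

Answer: A F H L K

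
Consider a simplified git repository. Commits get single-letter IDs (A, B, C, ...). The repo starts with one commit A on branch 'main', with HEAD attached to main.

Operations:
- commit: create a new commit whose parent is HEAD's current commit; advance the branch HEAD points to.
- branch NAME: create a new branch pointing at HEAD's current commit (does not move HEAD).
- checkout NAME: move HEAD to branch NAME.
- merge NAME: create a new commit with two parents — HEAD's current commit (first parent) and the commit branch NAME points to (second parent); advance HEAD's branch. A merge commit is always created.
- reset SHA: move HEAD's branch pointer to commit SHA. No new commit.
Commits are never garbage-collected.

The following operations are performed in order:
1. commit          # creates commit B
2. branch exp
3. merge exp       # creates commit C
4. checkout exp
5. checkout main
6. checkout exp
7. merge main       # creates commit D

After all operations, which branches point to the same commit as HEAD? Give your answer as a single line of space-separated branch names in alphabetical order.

Answer: exp

Derivation:
After op 1 (commit): HEAD=main@B [main=B]
After op 2 (branch): HEAD=main@B [exp=B main=B]
After op 3 (merge): HEAD=main@C [exp=B main=C]
After op 4 (checkout): HEAD=exp@B [exp=B main=C]
After op 5 (checkout): HEAD=main@C [exp=B main=C]
After op 6 (checkout): HEAD=exp@B [exp=B main=C]
After op 7 (merge): HEAD=exp@D [exp=D main=C]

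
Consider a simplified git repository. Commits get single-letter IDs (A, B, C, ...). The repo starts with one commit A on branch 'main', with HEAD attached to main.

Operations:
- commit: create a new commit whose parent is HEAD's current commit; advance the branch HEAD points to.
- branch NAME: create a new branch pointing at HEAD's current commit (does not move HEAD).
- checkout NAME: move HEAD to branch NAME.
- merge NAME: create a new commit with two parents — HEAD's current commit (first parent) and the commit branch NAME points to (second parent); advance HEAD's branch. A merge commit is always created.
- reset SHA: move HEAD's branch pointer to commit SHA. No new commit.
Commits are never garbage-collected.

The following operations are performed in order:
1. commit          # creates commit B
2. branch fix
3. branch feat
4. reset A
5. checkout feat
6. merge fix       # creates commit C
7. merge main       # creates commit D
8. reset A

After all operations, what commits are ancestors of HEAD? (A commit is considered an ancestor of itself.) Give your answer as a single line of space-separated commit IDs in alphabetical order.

After op 1 (commit): HEAD=main@B [main=B]
After op 2 (branch): HEAD=main@B [fix=B main=B]
After op 3 (branch): HEAD=main@B [feat=B fix=B main=B]
After op 4 (reset): HEAD=main@A [feat=B fix=B main=A]
After op 5 (checkout): HEAD=feat@B [feat=B fix=B main=A]
After op 6 (merge): HEAD=feat@C [feat=C fix=B main=A]
After op 7 (merge): HEAD=feat@D [feat=D fix=B main=A]
After op 8 (reset): HEAD=feat@A [feat=A fix=B main=A]

Answer: A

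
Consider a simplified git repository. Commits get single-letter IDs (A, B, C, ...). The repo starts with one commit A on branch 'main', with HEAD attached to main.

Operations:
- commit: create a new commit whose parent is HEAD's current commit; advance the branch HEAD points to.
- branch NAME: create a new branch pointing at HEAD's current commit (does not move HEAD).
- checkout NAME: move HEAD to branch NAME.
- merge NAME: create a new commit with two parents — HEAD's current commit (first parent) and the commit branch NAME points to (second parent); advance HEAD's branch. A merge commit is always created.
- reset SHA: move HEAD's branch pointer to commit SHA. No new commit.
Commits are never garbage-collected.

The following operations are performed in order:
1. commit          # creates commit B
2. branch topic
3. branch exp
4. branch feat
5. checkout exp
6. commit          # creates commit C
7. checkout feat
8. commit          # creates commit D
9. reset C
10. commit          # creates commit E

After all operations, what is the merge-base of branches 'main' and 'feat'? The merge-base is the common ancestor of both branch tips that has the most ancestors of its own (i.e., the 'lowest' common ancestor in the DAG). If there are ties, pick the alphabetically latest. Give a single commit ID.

Answer: B

Derivation:
After op 1 (commit): HEAD=main@B [main=B]
After op 2 (branch): HEAD=main@B [main=B topic=B]
After op 3 (branch): HEAD=main@B [exp=B main=B topic=B]
After op 4 (branch): HEAD=main@B [exp=B feat=B main=B topic=B]
After op 5 (checkout): HEAD=exp@B [exp=B feat=B main=B topic=B]
After op 6 (commit): HEAD=exp@C [exp=C feat=B main=B topic=B]
After op 7 (checkout): HEAD=feat@B [exp=C feat=B main=B topic=B]
After op 8 (commit): HEAD=feat@D [exp=C feat=D main=B topic=B]
After op 9 (reset): HEAD=feat@C [exp=C feat=C main=B topic=B]
After op 10 (commit): HEAD=feat@E [exp=C feat=E main=B topic=B]
ancestors(main=B): ['A', 'B']
ancestors(feat=E): ['A', 'B', 'C', 'E']
common: ['A', 'B']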